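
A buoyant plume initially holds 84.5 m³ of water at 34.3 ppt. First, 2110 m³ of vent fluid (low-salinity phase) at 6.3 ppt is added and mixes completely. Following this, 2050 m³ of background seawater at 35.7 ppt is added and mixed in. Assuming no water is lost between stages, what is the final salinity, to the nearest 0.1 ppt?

Salt balance:
Initial salt = 84.5×34.3 = 2,898.35
After stage 1: salt = 2,898.35 + 2,110×6.3 = 16,191.35; volume = 2,194.5 m³; S = 7.378 ppt
After stage 2: salt = 16,191.35 + 2,050×35.7 = 89,376.35; volume = 4,244.5 m³
S = 89,376.35 / 4,244.5 = 21.057 ppt

21.1 ppt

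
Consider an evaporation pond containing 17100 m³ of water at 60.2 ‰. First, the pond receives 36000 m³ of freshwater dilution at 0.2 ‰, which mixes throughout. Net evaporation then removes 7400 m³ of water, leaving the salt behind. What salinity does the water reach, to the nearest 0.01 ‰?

After mixing: salt = 17,100×60.2 + 36,000×0.2 = 1,036,620; volume = 53,100 m³
After evaporation: salt unchanged = 1,036,620; volume = 53,100 − 7,400 = 45,700 m³
S = 1,036,620 / 45,700 = 22.6832 ‰

22.68 ‰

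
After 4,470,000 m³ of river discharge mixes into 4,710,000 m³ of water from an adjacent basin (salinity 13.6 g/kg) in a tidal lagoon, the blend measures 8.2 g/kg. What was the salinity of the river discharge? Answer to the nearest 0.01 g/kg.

2.51 g/kg

Salt balance: 4,710,000×13.6 + 4,470,000×S = 9,180,000×8.2
64,056,000 + 4,470,000·S = 75,276,000
S = (75,276,000 − 64,056,000) / 4,470,000 = 2.5101 g/kg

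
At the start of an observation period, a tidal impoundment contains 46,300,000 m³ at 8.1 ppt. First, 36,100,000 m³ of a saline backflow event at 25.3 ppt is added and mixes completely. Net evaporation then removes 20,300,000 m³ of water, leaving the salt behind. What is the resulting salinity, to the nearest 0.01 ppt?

After mixing: salt = 46,300,000×8.1 + 36,100,000×25.3 = 1,288,360,000; volume = 82,400,000 m³
After evaporation: salt unchanged = 1,288,360,000; volume = 82,400,000 − 20,300,000 = 62,100,000 m³
S = 1,288,360,000 / 62,100,000 = 20.7465 ppt

20.75 ppt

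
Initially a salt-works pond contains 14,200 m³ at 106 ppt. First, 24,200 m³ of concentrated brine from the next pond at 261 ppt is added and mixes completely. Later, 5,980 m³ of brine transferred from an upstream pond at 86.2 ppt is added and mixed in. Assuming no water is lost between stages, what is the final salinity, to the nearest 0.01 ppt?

187.85 ppt

Mass of salt is conserved:
Initial salt = 14,200×106 = 1,505,200
After stage 1: salt = 1,505,200 + 24,200×261 = 7,821,400; volume = 38,400 m³; S = 203.682 ppt
After stage 2: salt = 7,821,400 + 5,980×86.2 = 8,336,876; volume = 44,380 m³
S = 8,336,876 / 44,380 = 187.8521 ppt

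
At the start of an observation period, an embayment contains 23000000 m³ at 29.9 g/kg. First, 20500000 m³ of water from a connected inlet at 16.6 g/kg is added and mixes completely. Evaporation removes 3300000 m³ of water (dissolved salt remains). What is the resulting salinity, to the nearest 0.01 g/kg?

25.57 g/kg

After mixing: salt = 23,000,000×29.9 + 20,500,000×16.6 = 1,028,000,000; volume = 43,500,000 m³
After evaporation: salt unchanged = 1,028,000,000; volume = 43,500,000 − 3,300,000 = 40,200,000 m³
S = 1,028,000,000 / 40,200,000 = 25.5721 g/kg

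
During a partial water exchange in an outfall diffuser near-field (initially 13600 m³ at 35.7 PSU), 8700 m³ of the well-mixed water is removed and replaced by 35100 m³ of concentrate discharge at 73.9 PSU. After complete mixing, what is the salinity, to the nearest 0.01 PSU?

Remaining after removal: 4,900 m³ at 35.7 PSU (salt = 174,930)
After addition: salt = 174,930 + 35,100×73.9 = 2,768,820; volume = 40,000 m³
S = 2,768,820 / 40,000 = 69.2205 PSU

69.22 PSU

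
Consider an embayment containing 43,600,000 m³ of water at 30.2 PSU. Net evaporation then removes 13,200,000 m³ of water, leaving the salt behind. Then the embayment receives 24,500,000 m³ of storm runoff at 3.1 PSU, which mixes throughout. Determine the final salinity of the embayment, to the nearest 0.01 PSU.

After evaporation: salt = 43,600,000×30.2 = 1,316,720,000; volume = 43,600,000 − 13,200,000 = 30,400,000 m³
After mixing: salt = 1,316,720,000 + 24,500,000×3.1 = 1,392,670,000; volume = 30,400,000 + 24,500,000 = 54,900,000 m³
S = 1,392,670,000 / 54,900,000 = 25.3674 PSU

25.37 PSU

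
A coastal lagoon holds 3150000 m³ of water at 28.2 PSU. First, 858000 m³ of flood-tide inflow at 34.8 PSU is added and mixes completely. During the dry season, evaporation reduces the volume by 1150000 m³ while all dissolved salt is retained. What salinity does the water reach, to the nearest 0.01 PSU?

After mixing: salt = 3,150,000×28.2 + 858,000×34.8 = 118,688,400; volume = 4,008,000 m³
After evaporation: salt unchanged = 118,688,400; volume = 4,008,000 − 1,150,000 = 2,858,000 m³
S = 118,688,400 / 2,858,000 = 41.5285 PSU

41.53 PSU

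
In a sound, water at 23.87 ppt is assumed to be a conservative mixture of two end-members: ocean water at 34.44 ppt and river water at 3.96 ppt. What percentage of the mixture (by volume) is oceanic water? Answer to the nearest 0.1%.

65.3%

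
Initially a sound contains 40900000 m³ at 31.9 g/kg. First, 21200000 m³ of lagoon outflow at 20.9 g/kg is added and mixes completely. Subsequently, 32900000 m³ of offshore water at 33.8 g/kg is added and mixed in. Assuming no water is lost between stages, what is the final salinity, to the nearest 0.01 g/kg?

30.10 g/kg

Total salt / total volume:
Initial salt = 40,900,000×31.9 = 1,304,710,000
After stage 1: salt = 1,304,710,000 + 21,200,000×20.9 = 1,747,790,000; volume = 62,100,000 m³; S = 28.145 g/kg
After stage 2: salt = 1,747,790,000 + 32,900,000×33.8 = 2,859,810,000; volume = 95,000,000 m³
S = 2,859,810,000 / 95,000,000 = 30.1033 g/kg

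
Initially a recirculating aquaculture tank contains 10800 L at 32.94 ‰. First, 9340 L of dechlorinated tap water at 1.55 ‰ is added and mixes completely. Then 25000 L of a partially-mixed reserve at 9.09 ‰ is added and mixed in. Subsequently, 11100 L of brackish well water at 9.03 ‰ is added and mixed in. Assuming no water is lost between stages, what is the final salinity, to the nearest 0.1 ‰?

Total salt / total volume:
Initial salt = 10,800×32.94 = 355,752
After stage 1: salt = 355,752 + 9,340×1.55 = 370,229; volume = 20,140 L; S = 18.383 ‰
After stage 2: salt = 370,229 + 25,000×9.09 = 597,479; volume = 45,140 L; S = 13.236 ‰
After stage 3: salt = 597,479 + 11,100×9.03 = 697,712; volume = 56,240 L
S = 697,712 / 56,240 = 12.406 ‰

12.4 ‰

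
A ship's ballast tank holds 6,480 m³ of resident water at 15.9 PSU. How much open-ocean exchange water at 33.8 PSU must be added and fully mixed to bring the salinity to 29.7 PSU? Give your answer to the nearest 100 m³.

21800 m³

Salt balance: 6,480×15.9 + V×33.8 = (6,480+V)×29.7
103,032 + 33.8V = 192,456 + 29.7V
89,424 = 4.1V
V = 21,810.73 m³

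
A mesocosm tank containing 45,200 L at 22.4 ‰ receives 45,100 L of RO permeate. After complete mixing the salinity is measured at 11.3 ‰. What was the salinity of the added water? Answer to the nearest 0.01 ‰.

0.18 ‰

Salt balance: 45,200×22.4 + 45,100×S = 90,300×11.3
1,012,480 + 45,100·S = 1,020,390
S = (1,020,390 − 1,012,480) / 45,100 = 0.1754 ‰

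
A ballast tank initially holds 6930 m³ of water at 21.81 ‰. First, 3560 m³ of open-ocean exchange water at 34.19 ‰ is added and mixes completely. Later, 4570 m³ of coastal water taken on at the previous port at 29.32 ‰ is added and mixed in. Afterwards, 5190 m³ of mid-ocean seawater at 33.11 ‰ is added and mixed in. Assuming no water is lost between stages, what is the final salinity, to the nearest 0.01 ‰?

28.58 ‰

Mass of salt is conserved:
Initial salt = 6,930×21.81 = 151,143.3
After stage 1: salt = 151,143.3 + 3,560×34.19 = 272,859.7; volume = 10,490 m³; S = 26.011 ‰
After stage 2: salt = 272,859.7 + 4,570×29.32 = 406,852.1; volume = 15,060 m³; S = 27.015 ‰
After stage 3: salt = 406,852.1 + 5,190×33.11 = 578,693; volume = 20,250 m³
S = 578,693 / 20,250 = 28.5774 ‰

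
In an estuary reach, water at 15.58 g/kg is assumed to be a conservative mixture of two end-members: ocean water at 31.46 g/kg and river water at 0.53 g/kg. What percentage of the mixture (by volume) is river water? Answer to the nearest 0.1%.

51.3%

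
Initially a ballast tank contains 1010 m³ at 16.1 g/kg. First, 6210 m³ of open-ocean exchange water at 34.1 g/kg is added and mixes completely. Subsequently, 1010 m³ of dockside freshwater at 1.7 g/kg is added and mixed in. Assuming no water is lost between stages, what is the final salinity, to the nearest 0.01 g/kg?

27.91 g/kg

Mass of salt is conserved:
Initial salt = 1,010×16.1 = 16,261
After stage 1: salt = 16,261 + 6,210×34.1 = 228,022; volume = 7,220 m³; S = 31.582 g/kg
After stage 2: salt = 228,022 + 1,010×1.7 = 229,739; volume = 8,230 m³
S = 229,739 / 8,230 = 27.9148 g/kg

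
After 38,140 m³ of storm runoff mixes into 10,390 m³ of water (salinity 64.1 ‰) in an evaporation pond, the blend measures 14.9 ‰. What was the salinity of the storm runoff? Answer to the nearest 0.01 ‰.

1.50 ‰

Salt balance: 10,390×64.1 + 38,140×S = 48,530×14.9
665,999 + 38,140·S = 723,097
S = (723,097 − 665,999) / 38,140 = 1.4971 ‰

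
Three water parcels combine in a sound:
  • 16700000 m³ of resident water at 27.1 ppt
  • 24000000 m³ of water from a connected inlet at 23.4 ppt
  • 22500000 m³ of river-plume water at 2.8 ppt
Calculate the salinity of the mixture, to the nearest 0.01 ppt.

17.04 ppt

Mass of salt is conserved:
salt = 16,700,000×27.1 + 24,000,000×23.4 + 22,500,000×2.8 = 452,570,000 + 561,600,000 + 63,000,000 = 1,077,170,000
volume = 16,700,000 + 24,000,000 + 22,500,000 = 63,200,000 m³
S = 1,077,170,000 / 63,200,000 = 17.0438 ppt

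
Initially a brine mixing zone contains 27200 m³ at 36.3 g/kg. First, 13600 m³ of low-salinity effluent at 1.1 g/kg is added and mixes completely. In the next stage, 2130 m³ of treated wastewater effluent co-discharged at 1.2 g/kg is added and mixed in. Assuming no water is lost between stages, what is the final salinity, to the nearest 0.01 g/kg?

23.41 g/kg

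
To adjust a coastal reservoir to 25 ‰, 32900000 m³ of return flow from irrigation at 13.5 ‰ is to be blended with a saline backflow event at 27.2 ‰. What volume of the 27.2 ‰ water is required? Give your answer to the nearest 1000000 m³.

Salt balance: 32,900,000×13.5 + V×27.2 = (32,900,000+V)×25
444,150,000 + 27.2V = 822,500,000 + 25V
378,350,000 = 2.2V
V = 171,977,272.73 m³

172000000 m³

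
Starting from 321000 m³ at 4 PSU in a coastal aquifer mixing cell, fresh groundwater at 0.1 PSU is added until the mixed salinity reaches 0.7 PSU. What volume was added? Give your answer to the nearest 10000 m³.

1770000 m³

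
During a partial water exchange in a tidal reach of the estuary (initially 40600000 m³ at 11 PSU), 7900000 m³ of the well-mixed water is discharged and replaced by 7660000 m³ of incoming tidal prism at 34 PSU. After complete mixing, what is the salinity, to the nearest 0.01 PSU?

Remaining after removal: 32,700,000 m³ at 11 PSU (salt = 359,700,000)
After addition: salt = 359,700,000 + 7,660,000×34 = 620,140,000; volume = 40,360,000 m³
S = 620,140,000 / 40,360,000 = 15.3652 PSU

15.37 PSU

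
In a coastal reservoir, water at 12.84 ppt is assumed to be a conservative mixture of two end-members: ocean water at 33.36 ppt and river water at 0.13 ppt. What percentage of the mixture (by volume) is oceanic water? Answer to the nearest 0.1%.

38.2%

Let g be the oceanic fraction. Salt balance per unit volume:
g×33.36 + (1−g)×0.13 = 12.84
g = (12.84 − 0.13) / (33.36 − 0.13) = 12.71/33.23 = 0.3825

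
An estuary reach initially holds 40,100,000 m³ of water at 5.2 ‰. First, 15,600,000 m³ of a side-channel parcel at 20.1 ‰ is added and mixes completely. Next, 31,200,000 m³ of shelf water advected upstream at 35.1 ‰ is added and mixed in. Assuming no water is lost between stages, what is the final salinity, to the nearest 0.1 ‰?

18.6 ‰

Weighted by volume,
Initial salt = 40,100,000×5.2 = 208,520,000
After stage 1: salt = 208,520,000 + 15,600,000×20.1 = 522,080,000; volume = 55,700,000 m³; S = 9.373 ‰
After stage 2: salt = 522,080,000 + 31,200,000×35.1 = 1,617,200,000; volume = 86,900,000 m³
S = 1,617,200,000 / 86,900,000 = 18.6099 ‰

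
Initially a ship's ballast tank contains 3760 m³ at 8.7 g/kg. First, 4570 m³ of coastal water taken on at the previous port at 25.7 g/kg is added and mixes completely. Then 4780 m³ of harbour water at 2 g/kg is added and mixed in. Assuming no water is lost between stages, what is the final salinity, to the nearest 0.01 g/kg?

12.18 g/kg

By conservation of dissolved salt,
Initial salt = 3,760×8.7 = 32,712
After stage 1: salt = 32,712 + 4,570×25.7 = 150,161; volume = 8,330 m³; S = 18.027 g/kg
After stage 2: salt = 150,161 + 4,780×2 = 159,721; volume = 13,110 m³
S = 159,721 / 13,110 = 12.1831 g/kg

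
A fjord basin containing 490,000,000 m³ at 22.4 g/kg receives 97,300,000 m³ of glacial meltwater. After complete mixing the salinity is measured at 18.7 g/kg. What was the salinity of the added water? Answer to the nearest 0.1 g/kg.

Salt balance: 490,000,000×22.4 + 97,300,000×S = 587,300,000×18.7
10,976,000,000 + 97,300,000·S = 10,982,510,000
S = (10,982,510,000 − 10,976,000,000) / 97,300,000 = 0.0669 g/kg

0.1 g/kg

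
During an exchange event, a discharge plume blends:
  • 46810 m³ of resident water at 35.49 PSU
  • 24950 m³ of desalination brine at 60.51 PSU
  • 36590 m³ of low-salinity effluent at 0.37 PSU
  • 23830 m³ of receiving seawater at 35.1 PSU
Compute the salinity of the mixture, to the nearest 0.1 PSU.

30.4 PSU

Mass of salt is conserved:
salt = 46,810×35.49 + 24,950×60.51 + 36,590×0.37 + 23,830×35.1 = 1,661,286.9 + 1,509,724.5 + 13,538.3 + 836,433 = 4,020,982.7
volume = 46,810 + 24,950 + 36,590 + 23,830 = 132,180 m³
S = 4,020,982.7 / 132,180 = 30.421 PSU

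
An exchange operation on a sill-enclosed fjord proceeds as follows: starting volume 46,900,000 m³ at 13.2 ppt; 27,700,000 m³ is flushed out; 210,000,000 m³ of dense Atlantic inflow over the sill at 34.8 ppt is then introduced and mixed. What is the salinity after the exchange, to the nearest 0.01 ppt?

Remaining after removal: 19,200,000 m³ at 13.2 ppt (salt = 253,440,000)
After addition: salt = 253,440,000 + 210,000,000×34.8 = 7,561,440,000; volume = 229,200,000 m³
S = 7,561,440,000 / 229,200,000 = 32.9906 ppt

32.99 ppt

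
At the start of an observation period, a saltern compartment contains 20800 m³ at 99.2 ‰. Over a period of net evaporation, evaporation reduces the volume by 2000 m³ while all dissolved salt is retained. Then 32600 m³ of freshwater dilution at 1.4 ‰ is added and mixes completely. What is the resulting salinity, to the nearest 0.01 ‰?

41.03 ‰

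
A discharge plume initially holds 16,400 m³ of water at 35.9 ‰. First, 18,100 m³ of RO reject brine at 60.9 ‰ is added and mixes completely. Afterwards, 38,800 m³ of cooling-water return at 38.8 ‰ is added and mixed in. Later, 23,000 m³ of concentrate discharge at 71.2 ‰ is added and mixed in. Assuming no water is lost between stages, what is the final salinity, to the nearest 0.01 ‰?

50.20 ‰

Salt balance:
Initial salt = 16,400×35.9 = 588,760
After stage 1: salt = 588,760 + 18,100×60.9 = 1,691,050; volume = 34,500 m³; S = 49.016 ‰
After stage 2: salt = 1,691,050 + 38,800×38.8 = 3,196,490; volume = 73,300 m³; S = 43.608 ‰
After stage 3: salt = 3,196,490 + 23,000×71.2 = 4,834,090; volume = 96,300 m³
S = 4,834,090 / 96,300 = 50.1982 ‰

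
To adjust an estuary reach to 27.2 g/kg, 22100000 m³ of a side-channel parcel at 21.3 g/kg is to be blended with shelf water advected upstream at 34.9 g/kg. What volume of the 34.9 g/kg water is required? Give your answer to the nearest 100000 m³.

16900000 m³

Salt balance: 22,100,000×21.3 + V×34.9 = (22,100,000+V)×27.2
470,730,000 + 34.9V = 601,120,000 + 27.2V
130,390,000 = 7.7V
V = 16,933,766.23 m³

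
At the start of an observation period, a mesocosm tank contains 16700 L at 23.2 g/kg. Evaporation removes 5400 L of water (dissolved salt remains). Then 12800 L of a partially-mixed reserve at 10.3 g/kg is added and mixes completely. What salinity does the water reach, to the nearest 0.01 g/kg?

21.55 g/kg

After evaporation: salt = 16,700×23.2 = 387,440; volume = 16,700 − 5,400 = 11,300 L
After mixing: salt = 387,440 + 12,800×10.3 = 519,280; volume = 11,300 + 12,800 = 24,100 L
S = 519,280 / 24,100 = 21.5469 g/kg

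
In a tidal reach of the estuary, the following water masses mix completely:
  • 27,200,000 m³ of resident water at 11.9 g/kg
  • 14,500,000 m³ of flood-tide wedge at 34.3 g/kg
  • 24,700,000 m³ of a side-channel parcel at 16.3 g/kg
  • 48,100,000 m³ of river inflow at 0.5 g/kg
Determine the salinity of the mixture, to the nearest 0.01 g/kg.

Total salt / total volume:
salt = 27,200,000×11.9 + 14,500,000×34.3 + 24,700,000×16.3 + 48,100,000×0.5 = 323,680,000 + 497,350,000 + 402,610,000 + 24,050,000 = 1,247,690,000
volume = 27,200,000 + 14,500,000 + 24,700,000 + 48,100,000 = 114,500,000 m³
S = 1,247,690,000 / 114,500,000 = 10.8969 g/kg

10.90 g/kg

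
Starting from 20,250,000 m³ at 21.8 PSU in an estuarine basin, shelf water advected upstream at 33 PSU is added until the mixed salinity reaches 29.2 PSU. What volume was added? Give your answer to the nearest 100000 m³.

39400000 m³

Salt balance: 20,250,000×21.8 + V×33 = (20,250,000+V)×29.2
441,450,000 + 33V = 591,300,000 + 29.2V
149,850,000 = 3.8V
V = 39,434,210.53 m³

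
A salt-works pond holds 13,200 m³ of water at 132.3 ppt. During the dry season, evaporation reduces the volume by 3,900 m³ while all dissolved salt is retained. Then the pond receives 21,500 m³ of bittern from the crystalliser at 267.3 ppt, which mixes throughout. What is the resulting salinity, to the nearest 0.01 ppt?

243.29 ppt

After evaporation: salt = 13,200×132.3 = 1,746,360; volume = 13,200 − 3,900 = 9,300 m³
After mixing: salt = 1,746,360 + 21,500×267.3 = 7,493,310; volume = 9,300 + 21,500 = 30,800 m³
S = 7,493,310 / 30,800 = 243.2893 ppt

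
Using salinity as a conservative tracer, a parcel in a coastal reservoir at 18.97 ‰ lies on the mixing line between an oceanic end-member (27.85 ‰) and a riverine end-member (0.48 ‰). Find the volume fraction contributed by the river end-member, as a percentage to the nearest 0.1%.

Let f be the freshwater fraction. Salt balance per unit volume:
f×0.48 + (1−f)×27.85 = 18.97
f = (27.85 − 18.97) / (27.85 − 0.48) = 8.88/27.37 = 0.3244

32.4%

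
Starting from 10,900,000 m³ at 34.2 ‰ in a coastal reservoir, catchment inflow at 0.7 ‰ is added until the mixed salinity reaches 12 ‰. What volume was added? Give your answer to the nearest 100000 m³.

21400000 m³

Salt balance: 10,900,000×34.2 + V×0.7 = (10,900,000+V)×12
372,780,000 + 0.7V = 130,800,000 + 12V
241,980,000 = 11.3V
V = 21,414,159.29 m³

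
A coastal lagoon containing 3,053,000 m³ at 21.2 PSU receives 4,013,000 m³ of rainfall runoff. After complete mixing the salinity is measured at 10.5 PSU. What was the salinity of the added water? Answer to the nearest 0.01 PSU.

2.36 PSU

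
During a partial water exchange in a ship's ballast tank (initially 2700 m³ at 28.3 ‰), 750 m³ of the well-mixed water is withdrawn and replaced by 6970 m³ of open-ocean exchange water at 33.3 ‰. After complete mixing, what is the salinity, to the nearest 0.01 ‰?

32.21 ‰

Remaining after removal: 1,950 m³ at 28.3 ‰ (salt = 55,185)
After addition: salt = 55,185 + 6,970×33.3 = 287,286; volume = 8,920 m³
S = 287,286 / 8,920 = 32.207 ‰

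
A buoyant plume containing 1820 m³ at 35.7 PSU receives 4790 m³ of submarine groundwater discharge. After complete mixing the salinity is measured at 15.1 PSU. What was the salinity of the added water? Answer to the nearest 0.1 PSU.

Salt balance: 1,820×35.7 + 4,790×S = 6,610×15.1
64,974 + 4,790·S = 99,811
S = (99,811 − 64,974) / 4,790 = 7.2729 PSU

7.3 PSU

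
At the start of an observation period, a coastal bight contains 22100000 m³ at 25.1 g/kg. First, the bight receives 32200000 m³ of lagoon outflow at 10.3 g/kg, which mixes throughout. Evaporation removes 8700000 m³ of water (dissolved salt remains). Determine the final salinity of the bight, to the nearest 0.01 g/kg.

After mixing: salt = 22,100,000×25.1 + 32,200,000×10.3 = 886,370,000; volume = 54,300,000 m³
After evaporation: salt unchanged = 886,370,000; volume = 54,300,000 − 8,700,000 = 45,600,000 m³
S = 886,370,000 / 45,600,000 = 19.4379 g/kg

19.44 g/kg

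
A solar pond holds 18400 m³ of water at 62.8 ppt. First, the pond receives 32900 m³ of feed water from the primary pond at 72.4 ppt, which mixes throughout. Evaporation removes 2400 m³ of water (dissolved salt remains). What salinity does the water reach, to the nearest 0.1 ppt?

72.3 ppt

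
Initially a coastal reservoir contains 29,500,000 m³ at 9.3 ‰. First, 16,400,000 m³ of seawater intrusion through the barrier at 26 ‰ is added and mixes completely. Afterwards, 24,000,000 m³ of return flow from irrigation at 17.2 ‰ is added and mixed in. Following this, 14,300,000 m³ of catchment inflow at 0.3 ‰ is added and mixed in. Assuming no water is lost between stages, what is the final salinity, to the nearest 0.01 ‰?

Conserving salt mass:
Initial salt = 29,500,000×9.3 = 274,350,000
After stage 1: salt = 274,350,000 + 16,400,000×26 = 700,750,000; volume = 45,900,000 m³; S = 15.267 ‰
After stage 2: salt = 700,750,000 + 24,000,000×17.2 = 1,113,550,000; volume = 69,900,000 m³; S = 15.931 ‰
After stage 3: salt = 1,113,550,000 + 14,300,000×0.3 = 1,117,840,000; volume = 84,200,000 m³
S = 1,117,840,000 / 84,200,000 = 13.276 ‰

13.28 ‰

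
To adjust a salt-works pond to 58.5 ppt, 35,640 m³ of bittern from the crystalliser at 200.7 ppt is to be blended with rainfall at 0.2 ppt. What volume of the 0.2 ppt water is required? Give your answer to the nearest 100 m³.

Salt balance: 35,640×200.7 + V×0.2 = (35,640+V)×58.5
7,152,948 + 0.2V = 2,084,940 + 58.5V
5,068,008 = 58.3V
V = 86,929.81 m³

86900 m³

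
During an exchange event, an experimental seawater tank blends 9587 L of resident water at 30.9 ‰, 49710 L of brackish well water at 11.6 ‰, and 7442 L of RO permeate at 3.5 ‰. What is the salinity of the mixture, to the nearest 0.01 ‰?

Salt balance:
salt = 9,587×30.9 + 49,710×11.6 + 7,442×3.5 = 296,238.3 + 576,636 + 26,047 = 898,921.3
volume = 9,587 + 49,710 + 7,442 = 66,739 L
S = 898,921.3 / 66,739 = 13.4692 ‰

13.47 ‰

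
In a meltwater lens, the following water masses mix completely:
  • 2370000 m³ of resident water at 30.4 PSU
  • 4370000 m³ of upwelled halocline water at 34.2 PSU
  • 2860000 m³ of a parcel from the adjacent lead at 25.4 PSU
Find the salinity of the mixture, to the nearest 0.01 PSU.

30.64 PSU

By conservation of dissolved salt,
salt = 2,370,000×30.4 + 4,370,000×34.2 + 2,860,000×25.4 = 72,048,000 + 149,454,000 + 72,644,000 = 294,146,000
volume = 2,370,000 + 4,370,000 + 2,860,000 = 9,600,000 m³
S = 294,146,000 / 9,600,000 = 30.6402 PSU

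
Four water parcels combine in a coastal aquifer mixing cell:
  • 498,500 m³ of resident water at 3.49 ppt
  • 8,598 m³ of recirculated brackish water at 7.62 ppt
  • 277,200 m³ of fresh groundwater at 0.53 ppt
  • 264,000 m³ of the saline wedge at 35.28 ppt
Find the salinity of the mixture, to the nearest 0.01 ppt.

10.75 ppt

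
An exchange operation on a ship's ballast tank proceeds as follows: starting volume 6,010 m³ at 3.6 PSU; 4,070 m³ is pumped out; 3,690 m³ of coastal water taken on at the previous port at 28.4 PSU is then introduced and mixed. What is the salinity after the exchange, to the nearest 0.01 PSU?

Remaining after removal: 1,940 m³ at 3.6 PSU (salt = 6,984)
After addition: salt = 6,984 + 3,690×28.4 = 111,780; volume = 5,630 m³
S = 111,780 / 5,630 = 19.8544 PSU

19.85 PSU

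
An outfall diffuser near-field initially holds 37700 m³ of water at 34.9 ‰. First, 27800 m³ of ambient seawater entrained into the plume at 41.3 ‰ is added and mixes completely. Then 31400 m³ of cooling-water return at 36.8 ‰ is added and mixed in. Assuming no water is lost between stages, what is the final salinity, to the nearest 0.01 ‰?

Salt balance:
Initial salt = 37,700×34.9 = 1,315,730
After stage 1: salt = 1,315,730 + 27,800×41.3 = 2,463,870; volume = 65,500 m³; S = 37.616 ‰
After stage 2: salt = 2,463,870 + 31,400×36.8 = 3,619,390; volume = 96,900 m³
S = 3,619,390 / 96,900 = 37.3518 ‰

37.35 ‰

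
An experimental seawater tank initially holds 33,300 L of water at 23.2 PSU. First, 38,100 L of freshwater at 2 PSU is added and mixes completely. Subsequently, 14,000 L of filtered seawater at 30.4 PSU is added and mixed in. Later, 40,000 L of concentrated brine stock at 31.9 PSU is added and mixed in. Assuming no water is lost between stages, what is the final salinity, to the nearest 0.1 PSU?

20.3 PSU

Weighted by volume,
Initial salt = 33,300×23.2 = 772,560
After stage 1: salt = 772,560 + 38,100×2 = 848,760; volume = 71,400 L; S = 11.887 PSU
After stage 2: salt = 848,760 + 14,000×30.4 = 1,274,360; volume = 85,400 L; S = 14.922 PSU
After stage 3: salt = 1,274,360 + 40,000×31.9 = 2,550,360; volume = 125,400 L
S = 2,550,360 / 125,400 = 20.3378 PSU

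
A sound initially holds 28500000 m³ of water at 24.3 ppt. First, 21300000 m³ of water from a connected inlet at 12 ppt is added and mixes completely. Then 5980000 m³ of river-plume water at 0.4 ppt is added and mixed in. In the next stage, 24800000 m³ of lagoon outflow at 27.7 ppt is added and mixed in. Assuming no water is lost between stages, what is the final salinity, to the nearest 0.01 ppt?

20.32 ppt

Mass of salt is conserved:
Initial salt = 28,500,000×24.3 = 692,550,000
After stage 1: salt = 692,550,000 + 21,300,000×12 = 948,150,000; volume = 49,800,000 m³; S = 19.039 ppt
After stage 2: salt = 948,150,000 + 5,980,000×0.4 = 950,542,000; volume = 55,780,000 m³; S = 17.041 ppt
After stage 3: salt = 950,542,000 + 24,800,000×27.7 = 1,637,502,000; volume = 80,580,000 m³
S = 1,637,502,000 / 80,580,000 = 20.3214 ppt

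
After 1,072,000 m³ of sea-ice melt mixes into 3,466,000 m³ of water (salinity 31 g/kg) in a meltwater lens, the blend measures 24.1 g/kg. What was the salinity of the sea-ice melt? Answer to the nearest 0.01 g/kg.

Salt balance: 3,466,000×31 + 1,072,000×S = 4,538,000×24.1
107,446,000 + 1,072,000·S = 109,365,800
S = (109,365,800 − 107,446,000) / 1,072,000 = 1.7909 g/kg

1.79 g/kg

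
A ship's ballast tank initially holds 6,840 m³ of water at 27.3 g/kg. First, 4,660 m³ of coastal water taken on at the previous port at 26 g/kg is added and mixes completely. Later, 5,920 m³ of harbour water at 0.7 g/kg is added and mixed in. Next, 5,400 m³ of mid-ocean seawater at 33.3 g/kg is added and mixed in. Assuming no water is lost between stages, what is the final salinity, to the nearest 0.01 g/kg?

21.55 g/kg

Total salt / total volume:
Initial salt = 6,840×27.3 = 186,732
After stage 1: salt = 186,732 + 4,660×26 = 307,892; volume = 11,500 m³; S = 26.773 g/kg
After stage 2: salt = 307,892 + 5,920×0.7 = 312,036; volume = 17,420 m³; S = 17.913 g/kg
After stage 3: salt = 312,036 + 5,400×33.3 = 491,856; volume = 22,820 m³
S = 491,856 / 22,820 = 21.5537 g/kg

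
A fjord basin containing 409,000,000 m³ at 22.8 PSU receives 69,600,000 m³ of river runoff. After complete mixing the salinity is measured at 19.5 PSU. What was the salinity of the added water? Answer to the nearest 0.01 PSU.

Salt balance: 409,000,000×22.8 + 69,600,000×S = 478,600,000×19.5
9,325,200,000 + 69,600,000·S = 9,332,700,000
S = (9,332,700,000 − 9,325,200,000) / 69,600,000 = 0.1078 PSU

0.11 PSU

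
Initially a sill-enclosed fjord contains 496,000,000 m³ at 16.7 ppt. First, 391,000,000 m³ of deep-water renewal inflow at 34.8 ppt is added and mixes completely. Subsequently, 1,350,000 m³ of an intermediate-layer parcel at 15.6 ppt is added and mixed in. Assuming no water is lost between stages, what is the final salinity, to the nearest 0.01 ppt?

24.66 ppt

By conservation of dissolved salt,
Initial salt = 496,000,000×16.7 = 8,283,200,000
After stage 1: salt = 8,283,200,000 + 391,000,000×34.8 = 21,890,000,000; volume = 887,000,000 m³; S = 24.679 ppt
After stage 2: salt = 21,890,000,000 + 1,350,000×15.6 = 21,911,060,000; volume = 888,350,000 m³
S = 21,911,060,000 / 888,350,000 = 24.6649 ppt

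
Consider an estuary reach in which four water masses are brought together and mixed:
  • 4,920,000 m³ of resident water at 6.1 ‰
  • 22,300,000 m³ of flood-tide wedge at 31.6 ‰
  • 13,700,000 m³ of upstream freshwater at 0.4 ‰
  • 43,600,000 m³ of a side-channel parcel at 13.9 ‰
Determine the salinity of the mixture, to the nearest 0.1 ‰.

15.9 ‰

Weighted by volume,
salt = 4,920,000×6.1 + 22,300,000×31.6 + 13,700,000×0.4 + 43,600,000×13.9 = 30,012,000 + 704,680,000 + 5,480,000 + 606,040,000 = 1,346,212,000
volume = 4,920,000 + 22,300,000 + 13,700,000 + 43,600,000 = 84,520,000 m³
S = 1,346,212,000 / 84,520,000 = 15.928 ‰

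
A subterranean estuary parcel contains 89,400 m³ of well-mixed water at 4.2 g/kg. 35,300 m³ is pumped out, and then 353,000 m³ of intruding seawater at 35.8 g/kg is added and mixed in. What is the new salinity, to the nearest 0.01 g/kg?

31.60 g/kg

Remaining after removal: 54,100 m³ at 4.2 g/kg (salt = 227,220)
After addition: salt = 227,220 + 353,000×35.8 = 12,864,620; volume = 407,100 m³
S = 12,864,620 / 407,100 = 31.6006 g/kg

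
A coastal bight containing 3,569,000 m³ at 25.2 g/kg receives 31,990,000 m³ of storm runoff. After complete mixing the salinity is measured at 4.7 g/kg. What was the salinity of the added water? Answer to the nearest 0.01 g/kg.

Salt balance: 3,569,000×25.2 + 31,990,000×S = 35,559,000×4.7
89,938,800 + 31,990,000·S = 167,127,300
S = (167,127,300 − 89,938,800) / 31,990,000 = 2.4129 g/kg

2.41 g/kg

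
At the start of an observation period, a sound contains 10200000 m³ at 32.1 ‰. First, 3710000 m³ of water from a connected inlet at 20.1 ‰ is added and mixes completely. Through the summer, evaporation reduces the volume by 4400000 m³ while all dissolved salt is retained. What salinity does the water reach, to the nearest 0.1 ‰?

After mixing: salt = 10,200,000×32.1 + 3,710,000×20.1 = 401,991,000; volume = 13,910,000 m³
After evaporation: salt unchanged = 401,991,000; volume = 13,910,000 − 4,400,000 = 9,510,000 m³
S = 401,991,000 / 9,510,000 = 42.2703 ‰

42.3 ‰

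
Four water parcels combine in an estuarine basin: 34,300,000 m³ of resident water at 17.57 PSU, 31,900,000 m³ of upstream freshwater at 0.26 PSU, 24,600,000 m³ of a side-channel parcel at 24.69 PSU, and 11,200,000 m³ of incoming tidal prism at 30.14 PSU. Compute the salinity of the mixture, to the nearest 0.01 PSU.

15.25 PSU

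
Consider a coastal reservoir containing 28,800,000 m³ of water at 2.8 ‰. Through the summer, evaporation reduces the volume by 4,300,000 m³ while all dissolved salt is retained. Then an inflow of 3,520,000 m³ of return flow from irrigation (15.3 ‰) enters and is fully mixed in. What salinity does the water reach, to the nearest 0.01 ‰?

After evaporation: salt = 28,800,000×2.8 = 80,640,000; volume = 28,800,000 − 4,300,000 = 24,500,000 m³
After mixing: salt = 80,640,000 + 3,520,000×15.3 = 134,496,000; volume = 24,500,000 + 3,520,000 = 28,020,000 m³
S = 134,496,000 / 28,020,000 = 4.8 ‰

4.80 ‰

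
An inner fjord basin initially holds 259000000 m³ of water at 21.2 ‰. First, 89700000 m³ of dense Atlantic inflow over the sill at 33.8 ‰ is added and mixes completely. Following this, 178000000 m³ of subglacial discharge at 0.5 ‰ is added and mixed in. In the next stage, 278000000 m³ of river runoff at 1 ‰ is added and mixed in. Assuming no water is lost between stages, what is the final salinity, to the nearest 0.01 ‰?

Weighted by volume,
Initial salt = 259,000,000×21.2 = 5,490,800,000
After stage 1: salt = 5,490,800,000 + 89,700,000×33.8 = 8,522,660,000; volume = 348,700,000 m³; S = 24.441 ‰
After stage 2: salt = 8,522,660,000 + 178,000,000×0.5 = 8,611,660,000; volume = 526,700,000 m³; S = 16.35 ‰
After stage 3: salt = 8,611,660,000 + 278,000,000×1 = 8,889,660,000; volume = 804,700,000 m³
S = 8,889,660,000 / 804,700,000 = 11.0472 ‰

11.05 ‰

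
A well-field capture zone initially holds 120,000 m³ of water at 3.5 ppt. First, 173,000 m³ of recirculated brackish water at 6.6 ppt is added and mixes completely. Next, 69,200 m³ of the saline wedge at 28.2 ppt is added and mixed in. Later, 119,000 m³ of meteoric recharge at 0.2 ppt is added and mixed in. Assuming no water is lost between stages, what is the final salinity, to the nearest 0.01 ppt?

7.35 ppt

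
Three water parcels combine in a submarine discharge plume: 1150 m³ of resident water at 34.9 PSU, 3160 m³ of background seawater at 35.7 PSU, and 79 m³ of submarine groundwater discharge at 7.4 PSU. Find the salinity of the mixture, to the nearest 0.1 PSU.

35.0 PSU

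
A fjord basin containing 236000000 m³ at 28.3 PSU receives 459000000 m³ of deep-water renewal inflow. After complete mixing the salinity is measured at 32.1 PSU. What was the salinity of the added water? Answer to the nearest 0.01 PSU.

Salt balance: 236,000,000×28.3 + 459,000,000×S = 695,000,000×32.1
6,678,800,000 + 459,000,000·S = 22,309,500,000
S = (22,309,500,000 − 6,678,800,000) / 459,000,000 = 34.0538 PSU

34.05 PSU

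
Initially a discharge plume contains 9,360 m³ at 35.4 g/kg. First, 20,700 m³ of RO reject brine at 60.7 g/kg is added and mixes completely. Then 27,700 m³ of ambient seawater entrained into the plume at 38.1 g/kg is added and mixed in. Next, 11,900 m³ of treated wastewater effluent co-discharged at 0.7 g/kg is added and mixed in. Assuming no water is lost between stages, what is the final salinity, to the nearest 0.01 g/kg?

38.06 g/kg

Mass of salt is conserved:
Initial salt = 9,360×35.4 = 331,344
After stage 1: salt = 331,344 + 20,700×60.7 = 1,587,834; volume = 30,060 m³; S = 52.822 g/kg
After stage 2: salt = 1,587,834 + 27,700×38.1 = 2,643,204; volume = 57,760 m³; S = 45.762 g/kg
After stage 3: salt = 2,643,204 + 11,900×0.7 = 2,651,534; volume = 69,660 m³
S = 2,651,534 / 69,660 = 38.0639 g/kg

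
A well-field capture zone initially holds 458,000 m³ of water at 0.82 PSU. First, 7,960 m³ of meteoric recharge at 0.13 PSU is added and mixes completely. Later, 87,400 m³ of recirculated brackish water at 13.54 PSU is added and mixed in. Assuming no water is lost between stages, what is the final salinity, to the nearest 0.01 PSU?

Mass of salt is conserved:
Initial salt = 458,000×0.82 = 375,560
After stage 1: salt = 375,560 + 7,960×0.13 = 376,594.8; volume = 465,960 m³; S = 0.808 PSU
After stage 2: salt = 376,594.8 + 87,400×13.54 = 1,559,990.8; volume = 553,360 m³
S = 1,559,990.8 / 553,360 = 2.8191 PSU

2.82 PSU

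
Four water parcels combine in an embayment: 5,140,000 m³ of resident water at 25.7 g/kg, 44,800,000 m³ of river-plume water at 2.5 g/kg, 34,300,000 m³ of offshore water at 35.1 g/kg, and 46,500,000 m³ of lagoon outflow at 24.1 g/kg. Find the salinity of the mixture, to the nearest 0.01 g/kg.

Total salt / total volume:
salt = 5,140,000×25.7 + 44,800,000×2.5 + 34,300,000×35.1 + 46,500,000×24.1 = 132,098,000 + 112,000,000 + 1,203,930,000 + 1,120,650,000 = 2,568,678,000
volume = 5,140,000 + 44,800,000 + 34,300,000 + 46,500,000 = 130,740,000 m³
S = 2,568,678,000 / 130,740,000 = 19.6472 g/kg

19.65 g/kg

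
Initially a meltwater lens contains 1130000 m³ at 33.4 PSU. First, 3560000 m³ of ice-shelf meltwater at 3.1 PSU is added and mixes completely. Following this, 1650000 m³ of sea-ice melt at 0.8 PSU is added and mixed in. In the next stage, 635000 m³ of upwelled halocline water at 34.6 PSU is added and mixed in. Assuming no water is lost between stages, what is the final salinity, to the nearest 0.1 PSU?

10.3 PSU

Total salt / total volume:
Initial salt = 1,130,000×33.4 = 37,742,000
After stage 1: salt = 37,742,000 + 3,560,000×3.1 = 48,778,000; volume = 4,690,000 m³; S = 10.4 PSU
After stage 2: salt = 48,778,000 + 1,650,000×0.8 = 50,098,000; volume = 6,340,000 m³; S = 7.902 PSU
After stage 3: salt = 50,098,000 + 635,000×34.6 = 72,069,000; volume = 6,975,000 m³
S = 72,069,000 / 6,975,000 = 10.3325 PSU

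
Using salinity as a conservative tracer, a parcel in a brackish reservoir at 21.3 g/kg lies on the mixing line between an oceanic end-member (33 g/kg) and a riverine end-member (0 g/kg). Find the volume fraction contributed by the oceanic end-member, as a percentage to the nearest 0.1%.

64.5%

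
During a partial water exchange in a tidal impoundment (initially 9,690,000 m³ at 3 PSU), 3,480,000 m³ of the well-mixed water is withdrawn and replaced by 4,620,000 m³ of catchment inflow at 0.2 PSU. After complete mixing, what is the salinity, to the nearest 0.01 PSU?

Remaining after removal: 6,210,000 m³ at 3 PSU (salt = 18,630,000)
After addition: salt = 18,630,000 + 4,620,000×0.2 = 19,554,000; volume = 10,830,000 m³
S = 19,554,000 / 10,830,000 = 1.8055 PSU

1.81 PSU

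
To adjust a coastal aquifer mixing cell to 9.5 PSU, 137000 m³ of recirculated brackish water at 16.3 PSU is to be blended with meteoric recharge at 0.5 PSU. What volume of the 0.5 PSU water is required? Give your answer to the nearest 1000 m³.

104000 m³

Salt balance: 137,000×16.3 + V×0.5 = (137,000+V)×9.5
2,233,100 + 0.5V = 1,301,500 + 9.5V
931,600 = 9V
V = 103,511.11 m³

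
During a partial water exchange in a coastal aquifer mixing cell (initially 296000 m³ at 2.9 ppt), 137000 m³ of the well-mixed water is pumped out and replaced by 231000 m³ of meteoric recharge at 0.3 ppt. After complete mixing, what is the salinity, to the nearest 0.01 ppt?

1.36 ppt

Remaining after removal: 159,000 m³ at 2.9 ppt (salt = 461,100)
After addition: salt = 461,100 + 231,000×0.3 = 530,400; volume = 390,000 m³
S = 530,400 / 390,000 = 1.36 ppt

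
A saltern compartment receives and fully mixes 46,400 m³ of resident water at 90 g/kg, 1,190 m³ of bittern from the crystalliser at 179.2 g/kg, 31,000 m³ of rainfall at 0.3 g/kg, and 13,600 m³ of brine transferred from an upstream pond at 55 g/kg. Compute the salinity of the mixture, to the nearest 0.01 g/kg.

55.83 g/kg

Mass of salt is conserved:
salt = 46,400×90 + 1,190×179.2 + 31,000×0.3 + 13,600×55 = 4,176,000 + 213,248 + 9,300 + 748,000 = 5,146,548
volume = 46,400 + 1,190 + 31,000 + 13,600 = 92,190 m³
S = 5,146,548 / 92,190 = 55.8254 g/kg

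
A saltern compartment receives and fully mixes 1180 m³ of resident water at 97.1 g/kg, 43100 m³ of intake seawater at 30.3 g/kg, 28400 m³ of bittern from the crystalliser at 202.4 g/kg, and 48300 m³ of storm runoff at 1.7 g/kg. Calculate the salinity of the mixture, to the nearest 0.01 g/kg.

Salt balance:
salt = 1,180×97.1 + 43,100×30.3 + 28,400×202.4 + 48,300×1.7 = 114,578 + 1,305,930 + 5,748,160 + 82,110 = 7,250,778
volume = 1,180 + 43,100 + 28,400 + 48,300 = 120,980 m³
S = 7,250,778 / 120,980 = 59.9337 g/kg

59.93 g/kg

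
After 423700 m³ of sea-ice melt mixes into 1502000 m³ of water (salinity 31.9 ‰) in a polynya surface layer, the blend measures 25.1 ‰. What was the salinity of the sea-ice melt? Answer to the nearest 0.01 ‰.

0.99 ‰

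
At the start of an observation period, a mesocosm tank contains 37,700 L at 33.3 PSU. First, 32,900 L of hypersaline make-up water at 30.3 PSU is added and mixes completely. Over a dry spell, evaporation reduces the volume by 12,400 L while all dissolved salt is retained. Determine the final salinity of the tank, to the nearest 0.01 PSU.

38.70 PSU

After mixing: salt = 37,700×33.3 + 32,900×30.3 = 2,252,280; volume = 70,600 L
After evaporation: salt unchanged = 2,252,280; volume = 70,600 − 12,400 = 58,200 L
S = 2,252,280 / 58,200 = 38.699 PSU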